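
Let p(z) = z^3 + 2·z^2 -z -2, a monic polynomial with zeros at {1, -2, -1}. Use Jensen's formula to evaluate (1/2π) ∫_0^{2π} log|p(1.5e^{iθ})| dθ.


Zeros: -2, -1, 1; r = 1.5.
Inside |z| < r: -1, 1. Outside (|z| ≥ r): -2.
p(0) = -2, so log|p(0)| = log(2) = 0.6931.
Apply Jensen: I(r) = log|p(0)| + Σ_k log(r/|z_k|), summed over zeros inside |z| < r.
  log(r/|z_k|) for z_k = 1: log(1.5/1) = 0.4055
  log(r/|z_k|) for z_k = -1: log(1.5/1) = 0.4055
  Outside zeros (-2) contribute nothing to the Jensen sum.
Sum over inside zeros: 0.8109.
I(r) = log|p(0)| + (inside sum) = 0.6931 + 0.8109 = 1.5041.
Note: since some zeros are outside |z| ≤ r, the simplified n·log(r) form does NOT apply — only the inside zeros contribute.

I(r) ≈ 1.5041.


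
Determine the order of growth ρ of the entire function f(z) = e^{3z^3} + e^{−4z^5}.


Each summand is entire of order 3 and 5 respectively (as in the single-exponential case). The order of a sum is at most the max of the orders, so ρ ≤ 5. For the lower bound: on |z|=r choose arg z so that -4z^5 is real positive; then |e^{-4z^5}| = e^{4r^5} while |e^{3z^3}| ≤ e^{3r^3} = o(e^{4r^5}). So |f| ≥ e^{4r^5}(1 − o(1)) and ρ ≥ 5. Hence ρ = max(3, 5) = 5.
Therefore ρ = 5.

Order ρ = 5.


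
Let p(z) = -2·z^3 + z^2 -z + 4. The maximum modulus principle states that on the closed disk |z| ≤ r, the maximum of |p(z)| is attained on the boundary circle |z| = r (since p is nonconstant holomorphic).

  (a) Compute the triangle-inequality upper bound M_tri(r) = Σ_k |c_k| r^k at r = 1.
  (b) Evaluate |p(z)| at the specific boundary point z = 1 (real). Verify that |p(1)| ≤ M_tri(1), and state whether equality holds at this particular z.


Coefficients: c_0 = 4, c_1 = -1, c_2 = 1, c_3 = -2. Radius r = 1.
Part (a). Triangle bound: M_tri(r) = Σ_k |c_k| r^k
  = |4|·1^0 + |-1|·1^1 + |1|·1^2 + |-2|·1^3
  = 4 + 1 + 1 + 2 = 8.
This bounds M(r) := max_{|z|=r} |p(z)| from above; equality holds iff all terms c_k z^k can be made to align in phase at a single z on |z|=r.
Part (b). At z = 1 (real, on the circle |z| = r):
  p(1) = (4)·1^0 + (-1)·1^1 + (1)·1^2 + (-2)·1^3 = 2.
  |p(1)| = 2.
Check: |p(1)| = 2 ≤ 8 = M_tri(1). ✓ Equality does not hold at z = 1 (the coefficients have mixed signs, so the terms do not all align in phase there).

M_tri(1) = 8; |p(1)| = 2; equality at z=1: no.


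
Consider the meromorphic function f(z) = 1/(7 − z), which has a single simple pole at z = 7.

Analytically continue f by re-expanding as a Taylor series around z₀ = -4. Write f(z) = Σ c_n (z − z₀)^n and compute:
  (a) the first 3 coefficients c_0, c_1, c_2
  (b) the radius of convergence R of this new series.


Let w = z − z₀, so z = z₀ + w.
Then 7 − z = 7 − (z₀ + w) = (7 − z₀) − w = 11 − w.
f(z) = 1/(11 − w) = (1/(11)) · 1/(1 − w/(11)) = Σ_{n≥0} w^n / (11)^(n+1).
So c_n = 1/(11)^(n+1):
  c_0 = 1/(11)^1 = 1/11.
  c_1 = 1/(11)^2 = 1/121.
  c_2 = 1/(11)^3 = 1/1331.
The series is valid for |w/d| < 1, i.e. |z − z₀| < |d|.
Radius of convergence: R = |7 − z₀| = |11| = 11 (distance from z₀ to the singularity z = 7).

c_0 = 1/11, c_1 = 1/121, c_2 = 1/1331; R = 11.


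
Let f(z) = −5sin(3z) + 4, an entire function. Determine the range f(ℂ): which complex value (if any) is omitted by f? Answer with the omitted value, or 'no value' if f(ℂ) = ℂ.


Little Picard bounds the complement of f(ℂ) to at most one point.
sin is entire and surjective onto ℂ: for every w ∈ ℂ, sin(ζ) = w has a solution ζ ∈ ℂ (e.g., via the complex inverse arcsin). With ζ = 3z this gives z = ζ/(3). Then -5·sin(3z) takes every value in -5·ℂ = ℂ, and adding 4 is a bijection of ℂ. So f is surjective and omits no value. (Note: only on the real line is sin bounded by [−1, 1].)

Omitted value: no value.


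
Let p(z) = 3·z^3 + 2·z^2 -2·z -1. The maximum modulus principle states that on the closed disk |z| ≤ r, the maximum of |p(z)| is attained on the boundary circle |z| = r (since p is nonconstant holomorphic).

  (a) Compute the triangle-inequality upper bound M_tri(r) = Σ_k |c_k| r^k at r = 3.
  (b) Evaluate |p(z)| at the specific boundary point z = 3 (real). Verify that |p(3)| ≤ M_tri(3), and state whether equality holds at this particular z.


Coefficients: c_0 = -1, c_1 = -2, c_2 = 2, c_3 = 3. Radius r = 3.
Part (a). Triangle bound: M_tri(r) = Σ_k |c_k| r^k
  = |-1|·3^0 + |-2|·3^1 + |2|·3^2 + |3|·3^3
  = 1 + 6 + 18 + 81 = 106.
This bounds M(r) := max_{|z|=r} |p(z)| from above; equality holds iff all terms c_k z^k can be made to align in phase at a single z on |z|=r.
Part (b). At z = 3 (real, on the circle |z| = r):
  p(3) = (-1)·3^0 + (-2)·3^1 + (2)·3^2 + (3)·3^3 = 92.
  |p(3)| = 92.
Check: |p(3)| = 92 ≤ 106 = M_tri(3). ✓ Equality does not hold at z = 3 (the coefficients have mixed signs, so the terms do not all align in phase there).

M_tri(3) = 106; |p(3)| = 92; equality at z=3: no.


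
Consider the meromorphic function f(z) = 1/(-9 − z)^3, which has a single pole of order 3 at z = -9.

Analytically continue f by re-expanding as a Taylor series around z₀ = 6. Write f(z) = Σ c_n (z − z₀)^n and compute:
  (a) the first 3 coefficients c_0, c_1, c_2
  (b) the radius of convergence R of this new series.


Let w = z − z₀, so z = z₀ + w.
Then -9 − z = -9 − (z₀ + w) = (-9 − z₀) − w = -15 − w.
f(z) = 1/(-15 − w)^3 = (1/(-15)^3) · (1 − w/(-15))^{−3}.
By the binomial series (1−u)^{−3} = Σ_{n≥0} C(n+2, 2) u^n for |u|<1, with u = w/(-15):
  c_n = C(n+2, 2) / (-15)^(n+3).
  c_0 = 1/(-15)^3 = -1/3375.
  c_1 = 3/(-15)^4 = 1/16875.
  c_2 = 6/(-15)^5 = -2/253125.
The series is valid for |w/d| < 1, i.e. |z − z₀| < |d|.
Radius of convergence: R = |-9 − z₀| = |-15| = 15 (distance from z₀ to the singularity z = -9).

c_0 = -1/3375, c_1 = 1/16875, c_2 = -2/253125; R = 15.


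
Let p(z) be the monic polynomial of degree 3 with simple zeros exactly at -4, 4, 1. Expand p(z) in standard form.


The polynomial is p(z) = ∏_{α ∈ S} (z − α), where S = {-4, 4, 1}.
Expanding the product yields: p(z) = z^3 -z^2 -16·z + 16.
The resulting polynomial has degree 3 and real coefficients as required.

p(z) = z^3 -z^2 -16·z + 16.


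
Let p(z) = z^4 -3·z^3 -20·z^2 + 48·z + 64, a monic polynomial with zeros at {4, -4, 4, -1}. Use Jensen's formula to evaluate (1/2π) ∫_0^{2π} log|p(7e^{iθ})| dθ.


Zeros: -4, -1, 4, 4; r = 7.
Inside |z| < r: -4, -1, 4, 4. Outside (|z| ≥ r): ∅.
p(0) = 64, so log|p(0)| = log(64) = 4.1589.
Apply Jensen: I(r) = log|p(0)| + Σ_k log(r/|z_k|), summed over zeros inside |z| < r.
  log(r/|z_k|) for z_k = 4: log(7/4) = 0.5596
  log(r/|z_k|) for z_k = -4: log(7/4) = 0.5596
  log(r/|z_k|) for z_k = 4: log(7/4) = 0.5596
  log(r/|z_k|) for z_k = -1: log(7/1) = 1.9459
Sum over inside zeros: 3.6248.
I(r) = log|p(0)| + (inside sum) = 4.1589 + 3.6248 = 7.7836.
Closed form (all zeros inside, monic): I(r) = n·log(r) = 4·log(7) = 7.7836. ✓

I(r) ≈ 7.7836.


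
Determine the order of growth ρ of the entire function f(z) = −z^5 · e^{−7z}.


M(r) = max_{|z|=r} |-1|·|z|^5·|e^{−7z}| = 1·r^5 · e^{7r^1} (the factors attain their maxima compatibly on |z|=r). Then log M(r) = log 1 + 5·log r + 7r^1, dominated by the last term, so log log M(r) ~ 1·log r. The polynomial factor -1z^5 contributes only a log r term and does not affect the order. ρ = 1.
Therefore ρ = 1.

Order ρ = 1.


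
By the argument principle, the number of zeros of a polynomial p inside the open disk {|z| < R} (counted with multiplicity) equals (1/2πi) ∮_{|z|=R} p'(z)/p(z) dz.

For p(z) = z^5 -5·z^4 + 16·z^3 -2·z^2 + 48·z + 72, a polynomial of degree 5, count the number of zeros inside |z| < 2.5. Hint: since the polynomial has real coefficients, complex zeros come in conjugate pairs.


The zeros of p are: (3 + 3i), (3 - 3i), (0 + 2i), (0 - 2i), -1.
Their magnitudes are: 4.243, 4.243, 2, 2, 1.
Zeros with |z| < R = 2.5: (0 + 2i), (0 - 2i), -1.
Count = 3.
By the argument principle, (1/2πi) ∮_{|z|=R} p'(z)/p(z) dz equals exactly this count.

Number of zeros inside |z| < 2.5: 3.


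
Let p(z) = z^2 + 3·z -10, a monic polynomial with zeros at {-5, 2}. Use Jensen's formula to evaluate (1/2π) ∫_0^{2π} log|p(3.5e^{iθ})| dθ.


Zeros: -5, 2; r = 3.5.
Inside |z| < r: 2. Outside (|z| ≥ r): -5.
p(0) = -10, so log|p(0)| = log(10) = 2.3026.
Apply Jensen: I(r) = log|p(0)| + Σ_k log(r/|z_k|), summed over zeros inside |z| < r.
  log(r/|z_k|) for z_k = 2: log(3.5/2) = 0.5596
  Outside zeros (-5) contribute nothing to the Jensen sum.
Sum over inside zeros: 0.5596.
I(r) = log|p(0)| + (inside sum) = 2.3026 + 0.5596 = 2.8622.
Note: since some zeros are outside |z| ≤ r, the simplified n·log(r) form does NOT apply — only the inside zeros contribute.

I(r) ≈ 2.8622.


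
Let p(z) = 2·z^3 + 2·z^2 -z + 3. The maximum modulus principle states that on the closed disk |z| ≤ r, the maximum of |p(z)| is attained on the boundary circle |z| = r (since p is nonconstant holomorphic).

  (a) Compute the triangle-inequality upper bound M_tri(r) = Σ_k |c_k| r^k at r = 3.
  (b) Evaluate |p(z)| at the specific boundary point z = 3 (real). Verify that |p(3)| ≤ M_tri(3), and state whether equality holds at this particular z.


Coefficients: c_0 = 3, c_1 = -1, c_2 = 2, c_3 = 2. Radius r = 3.
Part (a). Triangle bound: M_tri(r) = Σ_k |c_k| r^k
  = |3|·3^0 + |-1|·3^1 + |2|·3^2 + |2|·3^3
  = 3 + 3 + 18 + 54 = 78.
This bounds M(r) := max_{|z|=r} |p(z)| from above; equality holds iff all terms c_k z^k can be made to align in phase at a single z on |z|=r.
Part (b). At z = 3 (real, on the circle |z| = r):
  p(3) = (3)·3^0 + (-1)·3^1 + (2)·3^2 + (2)·3^3 = 72.
  |p(3)| = 72.
Check: |p(3)| = 72 ≤ 78 = M_tri(3). ✓ Equality does not hold at z = 3 (the coefficients have mixed signs, so the terms do not all align in phase there).

M_tri(3) = 78; |p(3)| = 72; equality at z=3: no.


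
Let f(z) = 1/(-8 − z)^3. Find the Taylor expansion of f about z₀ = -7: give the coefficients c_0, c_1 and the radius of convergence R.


Let w = z − z₀, so z = z₀ + w.
Then -8 − z = -8 − (z₀ + w) = (-8 − z₀) − w = -1 − w.
f(z) = 1/(-1 − w)^3 = (1/(-1)^3) · (1 − w/(-1))^{−3}.
By the binomial series (1−u)^{−3} = Σ_{n≥0} C(n+2, 2) u^n for |u|<1, with u = w/(-1):
  c_n = C(n+2, 2) / (-1)^(n+3).
  c_0 = 1/(-1)^3 = -1.
  c_1 = 3/(-1)^4 = 3.
The series is valid for |w/d| < 1, i.e. |z − z₀| < |d|.
Radius of convergence: R = |-8 − z₀| = |-1| = 1 (distance from z₀ to the singularity z = -8).

c_0 = -1, c_1 = 3; R = 1.


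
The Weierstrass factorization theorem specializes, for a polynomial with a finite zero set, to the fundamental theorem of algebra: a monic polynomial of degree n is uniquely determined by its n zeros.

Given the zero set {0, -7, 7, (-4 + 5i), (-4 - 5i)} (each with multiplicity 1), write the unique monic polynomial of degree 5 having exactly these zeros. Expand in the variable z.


The polynomial is p(z) = ∏_{α ∈ S} (z − α), where S = {0, -7, 7, (-4 + 5i), (-4 - 5i)}.
Expanding the product yields: p(z) = z^5 + 8·z^4 -8·z^3 -392·z^2 -2009·z.
Note conjugate pairs combine to real quadratics: (z − (-4+5i))(z − (-4−5i)) = z² + 8z + 41.
The resulting polynomial has degree 5 and real coefficients as required.

p(z) = z^5 + 8·z^4 -8·z^3 -392·z^2 -2009·z.


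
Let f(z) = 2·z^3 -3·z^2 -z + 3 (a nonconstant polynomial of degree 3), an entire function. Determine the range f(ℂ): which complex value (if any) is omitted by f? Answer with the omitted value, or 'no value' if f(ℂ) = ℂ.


Little Picard bounds the complement of f(ℂ) to at most one point.
For every w ∈ ℂ, the equation p(z) − w = 0 is a nonconstant polynomial in z and hence has at least one root by the fundamental theorem of algebra. So p is surjective onto ℂ, omitting no value.

Omitted value: no value.


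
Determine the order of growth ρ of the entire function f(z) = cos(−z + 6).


cos(w) is a linear combination of e^{iw} and e^{−iw} (or e^w, e^{−w} in the hyperbolic case), so |cos(w)| ≤ e^{|w|}. With w = −z + 6, |w| ≤ 1|z| + 6 = 1r + 6 on |z| = r, giving M(r) ≤ e^{1r + 6}, so ρ ≤ 1. On a suitable ray (z = it for sin/cos; z = t for sinh/cosh, t real → ∞), |cos(−z + 6)| grows like e^{1|t|}/2, so ρ ≥ 1. Hence ρ = 1.
Therefore ρ = 1.

Order ρ = 1.


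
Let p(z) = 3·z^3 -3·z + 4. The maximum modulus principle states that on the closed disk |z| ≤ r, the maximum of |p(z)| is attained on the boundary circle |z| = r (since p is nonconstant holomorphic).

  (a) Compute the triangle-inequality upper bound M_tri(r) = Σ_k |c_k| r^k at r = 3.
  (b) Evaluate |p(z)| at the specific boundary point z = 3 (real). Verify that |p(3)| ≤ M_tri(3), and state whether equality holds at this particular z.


Coefficients: c_0 = 4, c_1 = -3, c_2 = 0, c_3 = 3. Radius r = 3.
Part (a). Triangle bound: M_tri(r) = Σ_k |c_k| r^k
  = |4|·3^0 + |-3|·3^1 + |0|·3^2 + |3|·3^3
  = 4 + 9 + 0 + 81 = 94.
This bounds M(r) := max_{|z|=r} |p(z)| from above; equality holds iff all terms c_k z^k can be made to align in phase at a single z on |z|=r.
Part (b). At z = 3 (real, on the circle |z| = r):
  p(3) = (4)·3^0 + (-3)·3^1 + (0)·3^2 + (3)·3^3 = 76.
  |p(3)| = 76.
Check: |p(3)| = 76 ≤ 94 = M_tri(3). ✓ Equality does not hold at z = 3 (the coefficients have mixed signs, so the terms do not all align in phase there).

M_tri(3) = 94; |p(3)| = 76; equality at z=3: no.


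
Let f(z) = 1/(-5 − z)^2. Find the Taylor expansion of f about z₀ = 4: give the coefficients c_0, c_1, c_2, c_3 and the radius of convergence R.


Let w = z − z₀, so z = z₀ + w.
Then -5 − z = -5 − (z₀ + w) = (-5 − z₀) − w = -9 − w.
f(z) = 1/(-9 − w)^2 = (1/(-9)^2) · (1 − w/(-9))^{−2}.
By the binomial series (1−u)^{−2} = Σ_{n≥0} C(n+1, 1) u^n for |u|<1, with u = w/(-9):
  c_n = C(n+1, 1) / (-9)^(n+2).
  c_0 = 1/(-9)^2 = 1/81.
  c_1 = 2/(-9)^3 = -2/729.
  c_2 = 3/(-9)^4 = 1/2187.
  c_3 = 4/(-9)^5 = -4/59049.
The series is valid for |w/d| < 1, i.e. |z − z₀| < |d|.
Radius of convergence: R = |-5 − z₀| = |-9| = 9 (distance from z₀ to the singularity z = -5).

c_0 = 1/81, c_1 = -2/729, c_2 = 1/2187, c_3 = -4/59049; R = 9.


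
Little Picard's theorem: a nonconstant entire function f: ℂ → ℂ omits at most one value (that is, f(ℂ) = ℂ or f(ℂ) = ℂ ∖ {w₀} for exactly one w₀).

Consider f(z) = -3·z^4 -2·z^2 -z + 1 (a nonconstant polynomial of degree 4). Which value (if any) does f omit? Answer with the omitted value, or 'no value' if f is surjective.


Little Picard bounds the complement of f(ℂ) to at most one point.
For every w ∈ ℂ, the equation p(z) − w = 0 is a nonconstant polynomial in z and hence has at least one root by the fundamental theorem of algebra. So p is surjective onto ℂ, omitting no value.

Omitted value: no value.


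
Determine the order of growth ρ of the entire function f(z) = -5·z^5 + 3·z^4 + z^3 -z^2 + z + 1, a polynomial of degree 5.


|f(z)| ≤ Σ|c_k|·r^k = O(r^5) as r → ∞. Polynomial growth is O(e^{r^ε}) for every ε > 0 (since r^5/e^{r^ε} → 0), so ρ ≤ ε for all ε > 0, i.e. ρ = 0. Every nonconstant polynomial has order 0.
Therefore ρ = 0.

Order ρ = 0.


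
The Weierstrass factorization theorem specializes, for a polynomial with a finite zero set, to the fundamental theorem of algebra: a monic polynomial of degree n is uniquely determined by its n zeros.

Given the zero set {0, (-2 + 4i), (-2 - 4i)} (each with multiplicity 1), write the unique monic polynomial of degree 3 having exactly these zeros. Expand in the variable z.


The polynomial is p(z) = ∏_{α ∈ S} (z − α), where S = {0, (-2 + 4i), (-2 - 4i)}.
Expanding the product yields: p(z) = z^3 + 4·z^2 + 20·z.
Note conjugate pairs combine to real quadratics: (z − (-2+4i))(z − (-2−4i)) = z² + 4z + 20.
The resulting polynomial has degree 3 and real coefficients as required.

p(z) = z^3 + 4·z^2 + 20·z.


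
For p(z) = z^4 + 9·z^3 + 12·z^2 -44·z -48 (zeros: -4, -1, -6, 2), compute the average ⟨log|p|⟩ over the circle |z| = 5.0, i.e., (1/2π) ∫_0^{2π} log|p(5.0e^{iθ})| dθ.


Zeros: -6, -4, -1, 2; r = 5.0.
Inside |z| < r: -4, -1, 2. Outside (|z| ≥ r): -6.
p(0) = -48, so log|p(0)| = log(48) = 3.8712.
Apply Jensen: I(r) = log|p(0)| + Σ_k log(r/|z_k|), summed over zeros inside |z| < r.
  log(r/|z_k|) for z_k = -4: log(5.0/4) = 0.2231
  log(r/|z_k|) for z_k = -1: log(5.0/1) = 1.6094
  log(r/|z_k|) for z_k = 2: log(5.0/2) = 0.9163
  Outside zeros (-6) contribute nothing to the Jensen sum.
Sum over inside zeros: 2.7489.
I(r) = log|p(0)| + (inside sum) = 3.8712 + 2.7489 = 6.6201.
Note: since some zeros are outside |z| ≤ r, the simplified n·log(r) form does NOT apply — only the inside zeros contribute.

I(r) ≈ 6.6201.


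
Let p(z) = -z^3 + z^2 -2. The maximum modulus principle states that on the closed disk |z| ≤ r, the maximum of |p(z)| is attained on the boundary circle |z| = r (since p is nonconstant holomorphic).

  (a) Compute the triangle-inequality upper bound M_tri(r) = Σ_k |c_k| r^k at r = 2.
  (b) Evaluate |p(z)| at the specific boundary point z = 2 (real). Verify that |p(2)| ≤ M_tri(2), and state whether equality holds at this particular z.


Coefficients: c_0 = -2, c_1 = 0, c_2 = 1, c_3 = -1. Radius r = 2.
Part (a). Triangle bound: M_tri(r) = Σ_k |c_k| r^k
  = |-2|·2^0 + |0|·2^1 + |1|·2^2 + |-1|·2^3
  = 2 + 0 + 4 + 8 = 14.
This bounds M(r) := max_{|z|=r} |p(z)| from above; equality holds iff all terms c_k z^k can be made to align in phase at a single z on |z|=r.
Part (b). At z = 2 (real, on the circle |z| = r):
  p(2) = (-2)·2^0 + (0)·2^1 + (1)·2^2 + (-1)·2^3 = -6.
  |p(2)| = 6.
Check: |p(2)| = 6 ≤ 14 = M_tri(2). ✓ Equality does not hold at z = 2 (the coefficients have mixed signs, so the terms do not all align in phase there).

M_tri(2) = 14; |p(2)| = 6; equality at z=2: no.


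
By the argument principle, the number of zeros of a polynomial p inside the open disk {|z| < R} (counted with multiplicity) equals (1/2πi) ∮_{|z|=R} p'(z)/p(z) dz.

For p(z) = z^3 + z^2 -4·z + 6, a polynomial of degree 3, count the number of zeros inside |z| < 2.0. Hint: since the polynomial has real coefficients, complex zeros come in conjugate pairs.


The zeros of p are: (1 + 1i), (1 - 1i), -3.
Their magnitudes are: 1.414, 1.414, 3.
Zeros with |z| < R = 2.0: (1 + 1i), (1 - 1i).
Count = 2.
By the argument principle, (1/2πi) ∮_{|z|=R} p'(z)/p(z) dz equals exactly this count.

Number of zeros inside |z| < 2.0: 2.


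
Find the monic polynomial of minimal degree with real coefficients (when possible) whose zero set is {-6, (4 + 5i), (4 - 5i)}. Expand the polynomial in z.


The polynomial is p(z) = ∏_{α ∈ S} (z − α), where S = {-6, (4 + 5i), (4 - 5i)}.
Expanding the product yields: p(z) = z^3 -2·z^2 -7·z + 246.
Note conjugate pairs combine to real quadratics: (z − (4+5i))(z − (4−5i)) = z² − 8z + 41.
The resulting polynomial has degree 3 and real coefficients as required.

p(z) = z^3 -2·z^2 -7·z + 246.


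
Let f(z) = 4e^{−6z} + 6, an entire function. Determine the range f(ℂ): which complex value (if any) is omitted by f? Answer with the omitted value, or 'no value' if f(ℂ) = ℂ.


Little Picard bounds the complement of f(ℂ) to at most one point.
e^{−6z} is never zero on ℂ, so 4·e^{−6z} takes every value in ℂ ∖ {0}. Adding 6 shifts the range to ℂ ∖ {6}. Thus f omits exactly the value 6.

Omitted value: 6.


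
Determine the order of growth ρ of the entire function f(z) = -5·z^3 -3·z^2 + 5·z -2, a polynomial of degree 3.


|f(z)| ≤ Σ|c_k|·r^k = O(r^3) as r → ∞. Polynomial growth is O(e^{r^ε}) for every ε > 0 (since r^3/e^{r^ε} → 0), so ρ ≤ ε for all ε > 0, i.e. ρ = 0. Every nonconstant polynomial has order 0.
Therefore ρ = 0.

Order ρ = 0.


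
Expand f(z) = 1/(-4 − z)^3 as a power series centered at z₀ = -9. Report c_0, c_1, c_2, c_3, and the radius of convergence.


Let w = z − z₀, so z = z₀ + w.
Then -4 − z = -4 − (z₀ + w) = (-4 − z₀) − w = 5 − w.
f(z) = 1/(5 − w)^3 = (1/(5)^3) · (1 − w/(5))^{−3}.
By the binomial series (1−u)^{−3} = Σ_{n≥0} C(n+2, 2) u^n for |u|<1, with u = w/(5):
  c_n = C(n+2, 2) / (5)^(n+3).
  c_0 = 1/(5)^3 = 1/125.
  c_1 = 3/(5)^4 = 3/625.
  c_2 = 6/(5)^5 = 6/3125.
  c_3 = 10/(5)^6 = 2/3125.
The series is valid for |w/d| < 1, i.e. |z − z₀| < |d|.
Radius of convergence: R = |-4 − z₀| = |5| = 5 (distance from z₀ to the singularity z = -4).

c_0 = 1/125, c_1 = 3/625, c_2 = 6/3125, c_3 = 2/3125; R = 5.


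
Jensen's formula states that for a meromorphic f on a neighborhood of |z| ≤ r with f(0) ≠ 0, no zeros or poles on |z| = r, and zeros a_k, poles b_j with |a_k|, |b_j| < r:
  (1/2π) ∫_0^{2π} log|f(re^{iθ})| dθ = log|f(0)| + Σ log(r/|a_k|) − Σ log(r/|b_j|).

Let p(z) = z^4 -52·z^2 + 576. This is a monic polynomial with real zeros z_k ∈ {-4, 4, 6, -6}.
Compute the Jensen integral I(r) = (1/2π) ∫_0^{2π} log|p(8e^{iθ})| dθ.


Zeros: -6, -4, 4, 6; r = 8.
Inside |z| < r: -6, -4, 4, 6. Outside (|z| ≥ r): ∅.
p(0) = 576, so log|p(0)| = log(576) = 6.3561.
Apply Jensen: I(r) = log|p(0)| + Σ_k log(r/|z_k|), summed over zeros inside |z| < r.
  log(r/|z_k|) for z_k = -4: log(8/4) = 0.6931
  log(r/|z_k|) for z_k = 4: log(8/4) = 0.6931
  log(r/|z_k|) for z_k = 6: log(8/6) = 0.2877
  log(r/|z_k|) for z_k = -6: log(8/6) = 0.2877
Sum over inside zeros: 1.9617.
I(r) = log|p(0)| + (inside sum) = 6.3561 + 1.9617 = 8.3178.
Closed form (all zeros inside, monic): I(r) = n·log(r) = 4·log(8) = 8.3178. ✓

I(r) ≈ 8.3178.


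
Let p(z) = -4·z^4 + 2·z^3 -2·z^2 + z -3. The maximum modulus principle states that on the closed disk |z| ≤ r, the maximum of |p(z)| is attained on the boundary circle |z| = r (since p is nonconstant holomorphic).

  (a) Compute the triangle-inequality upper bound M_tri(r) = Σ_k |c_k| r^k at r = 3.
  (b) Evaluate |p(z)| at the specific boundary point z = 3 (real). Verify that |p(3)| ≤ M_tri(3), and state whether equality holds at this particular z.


Coefficients: c_0 = -3, c_1 = 1, c_2 = -2, c_3 = 2, c_4 = -4. Radius r = 3.
Part (a). Triangle bound: M_tri(r) = Σ_k |c_k| r^k
  = |-3|·3^0 + |1|·3^1 + |-2|·3^2 + |2|·3^3 + |-4|·3^4
  = 3 + 3 + 18 + 54 + 324 = 402.
This bounds M(r) := max_{|z|=r} |p(z)| from above; equality holds iff all terms c_k z^k can be made to align in phase at a single z on |z|=r.
Part (b). At z = 3 (real, on the circle |z| = r):
  p(3) = (-3)·3^0 + (1)·3^1 + (-2)·3^2 + (2)·3^3 + (-4)·3^4 = -288.
  |p(3)| = 288.
Check: |p(3)| = 288 ≤ 402 = M_tri(3). ✓ Equality does not hold at z = 3 (the coefficients have mixed signs, so the terms do not all align in phase there).

M_tri(3) = 402; |p(3)| = 288; equality at z=3: no.


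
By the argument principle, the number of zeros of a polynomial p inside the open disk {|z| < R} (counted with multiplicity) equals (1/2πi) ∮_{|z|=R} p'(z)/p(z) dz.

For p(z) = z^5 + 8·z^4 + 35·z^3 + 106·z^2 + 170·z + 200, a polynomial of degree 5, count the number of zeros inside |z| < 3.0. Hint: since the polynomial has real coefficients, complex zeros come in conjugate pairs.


The zeros of p are: -4, (-1 + 2i), (-1 - 2i), (-1 + 3i), (-1 - 3i).
Their magnitudes are: 4, 2.236, 2.236, 3.162, 3.162.
Zeros with |z| < R = 3.0: (-1 + 2i), (-1 - 2i).
Count = 2.
By the argument principle, (1/2πi) ∮_{|z|=R} p'(z)/p(z) dz equals exactly this count.

Number of zeros inside |z| < 3.0: 2.


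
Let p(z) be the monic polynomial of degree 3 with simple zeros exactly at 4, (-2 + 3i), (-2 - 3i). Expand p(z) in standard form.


The polynomial is p(z) = ∏_{α ∈ S} (z − α), where S = {4, (-2 + 3i), (-2 - 3i)}.
Expanding the product yields: p(z) = z^3 -3·z -52.
Note conjugate pairs combine to real quadratics: (z − (-2+3i))(z − (-2−3i)) = z² + 4z + 13.
The resulting polynomial has degree 3 and real coefficients as required.

p(z) = z^3 -3·z -52.


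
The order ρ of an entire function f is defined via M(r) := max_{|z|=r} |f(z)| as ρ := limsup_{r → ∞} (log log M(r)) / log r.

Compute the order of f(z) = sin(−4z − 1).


sin(w) is a linear combination of e^{iw} and e^{−iw} (or e^w, e^{−w} in the hyperbolic case), so |sin(w)| ≤ e^{|w|}. With w = −4z − 1, |w| ≤ 4|z| + 1 = 4r + 1 on |z| = r, giving M(r) ≤ e^{4r + 1}, so ρ ≤ 1. On a suitable ray (z = it for sin/cos; z = t for sinh/cosh, t real → ∞), |sin(−4z − 1)| grows like e^{4|t|}/2, so ρ ≥ 1. Hence ρ = 1.
Therefore ρ = 1.

Order ρ = 1.


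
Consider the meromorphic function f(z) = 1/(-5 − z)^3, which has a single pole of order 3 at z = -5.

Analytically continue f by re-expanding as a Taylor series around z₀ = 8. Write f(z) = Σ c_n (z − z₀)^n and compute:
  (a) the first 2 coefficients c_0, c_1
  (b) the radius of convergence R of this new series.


Let w = z − z₀, so z = z₀ + w.
Then -5 − z = -5 − (z₀ + w) = (-5 − z₀) − w = -13 − w.
f(z) = 1/(-13 − w)^3 = (1/(-13)^3) · (1 − w/(-13))^{−3}.
By the binomial series (1−u)^{−3} = Σ_{n≥0} C(n+2, 2) u^n for |u|<1, with u = w/(-13):
  c_n = C(n+2, 2) / (-13)^(n+3).
  c_0 = 1/(-13)^3 = -1/2197.
  c_1 = 3/(-13)^4 = 3/28561.
The series is valid for |w/d| < 1, i.e. |z − z₀| < |d|.
Radius of convergence: R = |-5 − z₀| = |-13| = 13 (distance from z₀ to the singularity z = -5).

c_0 = -1/2197, c_1 = 3/28561; R = 13.


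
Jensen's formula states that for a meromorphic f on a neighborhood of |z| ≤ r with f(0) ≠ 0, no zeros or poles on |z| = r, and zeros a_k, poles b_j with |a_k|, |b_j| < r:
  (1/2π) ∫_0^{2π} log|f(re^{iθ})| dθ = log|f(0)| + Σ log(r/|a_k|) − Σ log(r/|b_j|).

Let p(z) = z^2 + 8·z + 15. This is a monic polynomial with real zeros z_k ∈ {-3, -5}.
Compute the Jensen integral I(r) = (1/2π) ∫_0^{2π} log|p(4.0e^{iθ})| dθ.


Zeros: -5, -3; r = 4.0.
Inside |z| < r: -3. Outside (|z| ≥ r): -5.
p(0) = 15, so log|p(0)| = log(15) = 2.7081.
Apply Jensen: I(r) = log|p(0)| + Σ_k log(r/|z_k|), summed over zeros inside |z| < r.
  log(r/|z_k|) for z_k = -3: log(4.0/3) = 0.2877
  Outside zeros (-5) contribute nothing to the Jensen sum.
Sum over inside zeros: 0.2877.
I(r) = log|p(0)| + (inside sum) = 2.7081 + 0.2877 = 2.9957.
Note: since some zeros are outside |z| ≤ r, the simplified n·log(r) form does NOT apply — only the inside zeros contribute.

I(r) ≈ 2.9957.


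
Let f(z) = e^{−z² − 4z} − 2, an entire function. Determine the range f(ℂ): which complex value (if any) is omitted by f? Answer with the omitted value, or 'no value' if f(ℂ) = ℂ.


Little Picard bounds the complement of f(ℂ) to at most one point.
The exponent g(z) = −z² − 4z is a nonconstant polynomial, hence surjective onto ℂ. So e^{g(z)} takes every value in {e^w : w ∈ ℂ} = ℂ ∖ {0}. Adding -2 shifts the range to ℂ ∖ {-2}. f omits exactly -2.

Omitted value: -2.


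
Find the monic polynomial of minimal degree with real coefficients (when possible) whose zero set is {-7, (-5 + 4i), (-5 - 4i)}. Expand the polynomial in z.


The polynomial is p(z) = ∏_{α ∈ S} (z − α), where S = {-7, (-5 + 4i), (-5 - 4i)}.
Expanding the product yields: p(z) = z^3 + 17·z^2 + 111·z + 287.
Note conjugate pairs combine to real quadratics: (z − (-5+4i))(z − (-5−4i)) = z² + 10z + 41.
The resulting polynomial has degree 3 and real coefficients as required.

p(z) = z^3 + 17·z^2 + 111·z + 287.


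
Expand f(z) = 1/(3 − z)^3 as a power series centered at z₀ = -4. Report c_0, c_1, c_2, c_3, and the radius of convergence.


Let w = z − z₀, so z = z₀ + w.
Then 3 − z = 3 − (z₀ + w) = (3 − z₀) − w = 7 − w.
f(z) = 1/(7 − w)^3 = (1/(7)^3) · (1 − w/(7))^{−3}.
By the binomial series (1−u)^{−3} = Σ_{n≥0} C(n+2, 2) u^n for |u|<1, with u = w/(7):
  c_n = C(n+2, 2) / (7)^(n+3).
  c_0 = 1/(7)^3 = 1/343.
  c_1 = 3/(7)^4 = 3/2401.
  c_2 = 6/(7)^5 = 6/16807.
  c_3 = 10/(7)^6 = 10/117649.
The series is valid for |w/d| < 1, i.e. |z − z₀| < |d|.
Radius of convergence: R = |3 − z₀| = |7| = 7 (distance from z₀ to the singularity z = 3).

c_0 = 1/343, c_1 = 3/2401, c_2 = 6/16807, c_3 = 10/117649; R = 7.


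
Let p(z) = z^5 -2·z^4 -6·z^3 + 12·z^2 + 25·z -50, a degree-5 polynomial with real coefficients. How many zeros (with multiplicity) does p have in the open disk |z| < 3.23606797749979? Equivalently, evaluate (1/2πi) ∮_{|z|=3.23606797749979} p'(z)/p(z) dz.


The zeros of p are: 2, (2 + 1i), (2 - 1i), (-2 + 1i), (-2 - 1i).
Their magnitudes are: 2, 2.236, 2.236, 2.236, 2.236.
Zeros with |z| < R = 3.23606797749979: 2, (2 + 1i), (2 - 1i), (-2 + 1i), (-2 - 1i).
Count = 5.
By the argument principle, (1/2πi) ∮_{|z|=R} p'(z)/p(z) dz equals exactly this count.

Number of zeros inside |z| < 3.23606797749979: 5.


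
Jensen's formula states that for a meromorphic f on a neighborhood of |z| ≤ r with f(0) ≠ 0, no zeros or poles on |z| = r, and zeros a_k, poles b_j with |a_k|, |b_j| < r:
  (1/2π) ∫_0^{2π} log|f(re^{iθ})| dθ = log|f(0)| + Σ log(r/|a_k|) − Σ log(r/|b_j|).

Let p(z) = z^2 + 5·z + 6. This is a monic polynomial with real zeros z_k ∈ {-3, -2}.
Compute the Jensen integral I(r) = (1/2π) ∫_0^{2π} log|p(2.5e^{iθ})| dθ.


Zeros: -3, -2; r = 2.5.
Inside |z| < r: -2. Outside (|z| ≥ r): -3.
p(0) = 6, so log|p(0)| = log(6) = 1.7918.
Apply Jensen: I(r) = log|p(0)| + Σ_k log(r/|z_k|), summed over zeros inside |z| < r.
  log(r/|z_k|) for z_k = -2: log(2.5/2) = 0.2231
  Outside zeros (-3) contribute nothing to the Jensen sum.
Sum over inside zeros: 0.2231.
I(r) = log|p(0)| + (inside sum) = 1.7918 + 0.2231 = 2.0149.
Note: since some zeros are outside |z| ≤ r, the simplified n·log(r) form does NOT apply — only the inside zeros contribute.

I(r) ≈ 2.0149.


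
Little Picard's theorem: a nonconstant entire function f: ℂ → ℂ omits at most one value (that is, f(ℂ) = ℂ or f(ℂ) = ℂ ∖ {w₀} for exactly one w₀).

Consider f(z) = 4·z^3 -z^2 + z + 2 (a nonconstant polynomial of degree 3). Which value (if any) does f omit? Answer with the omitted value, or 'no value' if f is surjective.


Little Picard bounds the complement of f(ℂ) to at most one point.
For every w ∈ ℂ, the equation p(z) − w = 0 is a nonconstant polynomial in z and hence has at least one root by the fundamental theorem of algebra. So p is surjective onto ℂ, omitting no value.

Omitted value: no value.


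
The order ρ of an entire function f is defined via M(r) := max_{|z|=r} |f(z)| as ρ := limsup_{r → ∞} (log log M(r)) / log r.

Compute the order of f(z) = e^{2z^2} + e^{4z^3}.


Each summand is entire of order 2 and 3 respectively (as in the single-exponential case). The order of a sum is at most the max of the orders, so ρ ≤ 3. For the lower bound: on |z|=r choose arg z so that 4z^3 is real positive; then |e^{4z^3}| = e^{4r^3} while |e^{2z^2}| ≤ e^{2r^2} = o(e^{4r^3}). So |f| ≥ e^{4r^3}(1 − o(1)) and ρ ≥ 3. Hence ρ = max(2, 3) = 3.
Therefore ρ = 3.

Order ρ = 3.


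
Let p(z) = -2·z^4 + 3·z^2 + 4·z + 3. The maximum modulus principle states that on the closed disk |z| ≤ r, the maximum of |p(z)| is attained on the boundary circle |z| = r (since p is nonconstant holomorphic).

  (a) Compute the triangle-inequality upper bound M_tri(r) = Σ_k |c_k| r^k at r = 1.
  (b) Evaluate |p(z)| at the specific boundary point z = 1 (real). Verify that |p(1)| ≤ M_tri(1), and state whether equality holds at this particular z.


Coefficients: c_0 = 3, c_1 = 4, c_2 = 3, c_3 = 0, c_4 = -2. Radius r = 1.
Part (a). Triangle bound: M_tri(r) = Σ_k |c_k| r^k
  = |3|·1^0 + |4|·1^1 + |3|·1^2 + |0|·1^3 + |-2|·1^4
  = 3 + 4 + 3 + 0 + 2 = 12.
This bounds M(r) := max_{|z|=r} |p(z)| from above; equality holds iff all terms c_k z^k can be made to align in phase at a single z on |z|=r.
Part (b). At z = 1 (real, on the circle |z| = r):
  p(1) = (3)·1^0 + (4)·1^1 + (3)·1^2 + (0)·1^3 + (-2)·1^4 = 8.
  |p(1)| = 8.
Check: |p(1)| = 8 ≤ 12 = M_tri(1). ✓ Equality does not hold at z = 1 (the coefficients have mixed signs, so the terms do not all align in phase there).

M_tri(1) = 12; |p(1)| = 8; equality at z=1: no.


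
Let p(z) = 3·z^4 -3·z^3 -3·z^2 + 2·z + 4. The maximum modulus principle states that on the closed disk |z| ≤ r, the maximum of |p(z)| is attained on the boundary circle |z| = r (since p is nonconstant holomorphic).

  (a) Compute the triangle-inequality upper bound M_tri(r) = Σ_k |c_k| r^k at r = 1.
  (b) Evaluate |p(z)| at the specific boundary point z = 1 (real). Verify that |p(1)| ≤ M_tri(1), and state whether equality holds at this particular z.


Coefficients: c_0 = 4, c_1 = 2, c_2 = -3, c_3 = -3, c_4 = 3. Radius r = 1.
Part (a). Triangle bound: M_tri(r) = Σ_k |c_k| r^k
  = |4|·1^0 + |2|·1^1 + |-3|·1^2 + |-3|·1^3 + |3|·1^4
  = 4 + 2 + 3 + 3 + 3 = 15.
This bounds M(r) := max_{|z|=r} |p(z)| from above; equality holds iff all terms c_k z^k can be made to align in phase at a single z on |z|=r.
Part (b). At z = 1 (real, on the circle |z| = r):
  p(1) = (4)·1^0 + (2)·1^1 + (-3)·1^2 + (-3)·1^3 + (3)·1^4 = 3.
  |p(1)| = 3.
Check: |p(1)| = 3 ≤ 15 = M_tri(1). ✓ Equality does not hold at z = 1 (the coefficients have mixed signs, so the terms do not all align in phase there).

M_tri(1) = 15; |p(1)| = 3; equality at z=1: no.


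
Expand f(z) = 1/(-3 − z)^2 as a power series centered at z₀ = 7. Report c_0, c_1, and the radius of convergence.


Let w = z − z₀, so z = z₀ + w.
Then -3 − z = -3 − (z₀ + w) = (-3 − z₀) − w = -10 − w.
f(z) = 1/(-10 − w)^2 = (1/(-10)^2) · (1 − w/(-10))^{−2}.
By the binomial series (1−u)^{−2} = Σ_{n≥0} C(n+1, 1) u^n for |u|<1, with u = w/(-10):
  c_n = C(n+1, 1) / (-10)^(n+2).
  c_0 = 1/(-10)^2 = 1/100.
  c_1 = 2/(-10)^3 = -1/500.
The series is valid for |w/d| < 1, i.e. |z − z₀| < |d|.
Radius of convergence: R = |-3 − z₀| = |-10| = 10 (distance from z₀ to the singularity z = -3).

c_0 = 1/100, c_1 = -1/500; R = 10.


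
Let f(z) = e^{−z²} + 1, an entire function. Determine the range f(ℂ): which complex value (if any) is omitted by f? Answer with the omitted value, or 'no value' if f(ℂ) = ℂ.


Little Picard bounds the complement of f(ℂ) to at most one point.
The exponent g(z) = −z² is a nonconstant polynomial, hence surjective onto ℂ. So e^{g(z)} takes every value in {e^w : w ∈ ℂ} = ℂ ∖ {0}. Adding 1 shifts the range to ℂ ∖ {1}. f omits exactly 1.

Omitted value: 1.


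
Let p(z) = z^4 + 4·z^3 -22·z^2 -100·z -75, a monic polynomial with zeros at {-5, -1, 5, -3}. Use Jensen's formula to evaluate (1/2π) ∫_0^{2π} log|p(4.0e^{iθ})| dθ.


Zeros: -5, -3, -1, 5; r = 4.0.
Inside |z| < r: -3, -1. Outside (|z| ≥ r): -5, 5.
p(0) = -75, so log|p(0)| = log(75) = 4.3175.
Apply Jensen: I(r) = log|p(0)| + Σ_k log(r/|z_k|), summed over zeros inside |z| < r.
  log(r/|z_k|) for z_k = -1: log(4.0/1) = 1.3863
  log(r/|z_k|) for z_k = -3: log(4.0/3) = 0.2877
  Outside zeros (-5, 5) contribute nothing to the Jensen sum.
Sum over inside zeros: 1.6740.
I(r) = log|p(0)| + (inside sum) = 4.3175 + 1.6740 = 5.9915.
Note: since some zeros are outside |z| ≤ r, the simplified n·log(r) form does NOT apply — only the inside zeros contribute.

I(r) ≈ 5.9915.


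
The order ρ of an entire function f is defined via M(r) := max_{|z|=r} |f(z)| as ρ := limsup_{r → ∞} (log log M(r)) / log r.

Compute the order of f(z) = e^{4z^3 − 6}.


|e^{4z^3 − 6}| = e^{Re(4·z^3) + -6} ≤ e^{4|z|^3 + -6} = e^{4r^3 + -6} on |z| = r, so ρ ≤ 3. Choosing z on |z|=r so that 4·z^3 is real positive (always possible by picking arg z appropriately) gives |f(z)| = e^{4r^3 + -6}, matching the bound. The additive constant -6 does not affect log log M(r) ~ 3·log r. Hence ρ = 3.
Therefore ρ = 3.

Order ρ = 3.


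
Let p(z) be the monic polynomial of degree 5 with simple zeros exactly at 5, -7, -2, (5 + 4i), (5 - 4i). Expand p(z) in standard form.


The polynomial is p(z) = ∏_{α ∈ S} (z − α), where S = {5, -7, -2, (5 + 4i), (5 - 4i)}.
Expanding the product yields: p(z) = z^5 -6·z^4 -30·z^3 + 404·z^2 -571·z -2870.
Note conjugate pairs combine to real quadratics: (z − (5+4i))(z − (5−4i)) = z² − 10z + 41.
The resulting polynomial has degree 5 and real coefficients as required.

p(z) = z^5 -6·z^4 -30·z^3 + 404·z^2 -571·z -2870.


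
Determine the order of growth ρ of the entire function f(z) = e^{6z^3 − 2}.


|e^{6z^3 − 2}| = e^{Re(6·z^3) + -2} ≤ e^{6|z|^3 + -2} = e^{6r^3 + -2} on |z| = r, so ρ ≤ 3. Choosing z on |z|=r so that 6·z^3 is real positive (always possible by picking arg z appropriately) gives |f(z)| = e^{6r^3 + -2}, matching the bound. The additive constant -2 does not affect log log M(r) ~ 3·log r. Hence ρ = 3.
Therefore ρ = 3.

Order ρ = 3.


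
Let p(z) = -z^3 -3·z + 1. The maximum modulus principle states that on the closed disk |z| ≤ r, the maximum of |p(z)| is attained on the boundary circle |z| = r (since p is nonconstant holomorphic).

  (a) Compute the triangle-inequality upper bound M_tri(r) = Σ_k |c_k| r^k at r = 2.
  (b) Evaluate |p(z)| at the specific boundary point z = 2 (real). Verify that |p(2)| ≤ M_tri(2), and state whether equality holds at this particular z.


Coefficients: c_0 = 1, c_1 = -3, c_2 = 0, c_3 = -1. Radius r = 2.
Part (a). Triangle bound: M_tri(r) = Σ_k |c_k| r^k
  = |1|·2^0 + |-3|·2^1 + |0|·2^2 + |-1|·2^3
  = 1 + 6 + 0 + 8 = 15.
This bounds M(r) := max_{|z|=r} |p(z)| from above; equality holds iff all terms c_k z^k can be made to align in phase at a single z on |z|=r.
Part (b). At z = 2 (real, on the circle |z| = r):
  p(2) = (1)·2^0 + (-3)·2^1 + (0)·2^2 + (-1)·2^3 = -13.
  |p(2)| = 13.
Check: |p(2)| = 13 ≤ 15 = M_tri(2). ✓ Equality does not hold at z = 2 (the coefficients have mixed signs, so the terms do not all align in phase there).

M_tri(2) = 15; |p(2)| = 13; equality at z=2: no.


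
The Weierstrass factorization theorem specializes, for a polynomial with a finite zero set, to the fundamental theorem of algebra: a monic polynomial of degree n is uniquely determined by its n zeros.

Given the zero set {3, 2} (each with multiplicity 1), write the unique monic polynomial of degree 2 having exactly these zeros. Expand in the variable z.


The polynomial is p(z) = ∏_{α ∈ S} (z − α), where S = {3, 2}.
Expanding the product yields: p(z) = z^2 -5·z + 6.
The resulting polynomial has degree 2 and real coefficients as required.

p(z) = z^2 -5·z + 6.


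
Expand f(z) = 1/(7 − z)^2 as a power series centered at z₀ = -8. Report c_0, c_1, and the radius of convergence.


Let w = z − z₀, so z = z₀ + w.
Then 7 − z = 7 − (z₀ + w) = (7 − z₀) − w = 15 − w.
f(z) = 1/(15 − w)^2 = (1/(15)^2) · (1 − w/(15))^{−2}.
By the binomial series (1−u)^{−2} = Σ_{n≥0} C(n+1, 1) u^n for |u|<1, with u = w/(15):
  c_n = C(n+1, 1) / (15)^(n+2).
  c_0 = 1/(15)^2 = 1/225.
  c_1 = 2/(15)^3 = 2/3375.
The series is valid for |w/d| < 1, i.e. |z − z₀| < |d|.
Radius of convergence: R = |7 − z₀| = |15| = 15 (distance from z₀ to the singularity z = 7).

c_0 = 1/225, c_1 = 2/3375; R = 15.


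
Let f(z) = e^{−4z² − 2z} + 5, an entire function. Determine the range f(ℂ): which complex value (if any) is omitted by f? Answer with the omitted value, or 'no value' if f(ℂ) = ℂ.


Little Picard bounds the complement of f(ℂ) to at most one point.
The exponent g(z) = −4z² − 2z is a nonconstant polynomial, hence surjective onto ℂ. So e^{g(z)} takes every value in {e^w : w ∈ ℂ} = ℂ ∖ {0}. Adding 5 shifts the range to ℂ ∖ {5}. f omits exactly 5.

Omitted value: 5.


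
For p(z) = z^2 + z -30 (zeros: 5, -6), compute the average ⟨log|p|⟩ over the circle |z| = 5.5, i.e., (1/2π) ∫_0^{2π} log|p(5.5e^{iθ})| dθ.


Zeros: -6, 5; r = 5.5.
Inside |z| < r: 5. Outside (|z| ≥ r): -6.
p(0) = -30, so log|p(0)| = log(30) = 3.4012.
Apply Jensen: I(r) = log|p(0)| + Σ_k log(r/|z_k|), summed over zeros inside |z| < r.
  log(r/|z_k|) for z_k = 5: log(5.5/5) = 0.0953
  Outside zeros (-6) contribute nothing to the Jensen sum.
Sum over inside zeros: 0.0953.
I(r) = log|p(0)| + (inside sum) = 3.4012 + 0.0953 = 3.4965.
Note: since some zeros are outside |z| ≤ r, the simplified n·log(r) form does NOT apply — only the inside zeros contribute.

I(r) ≈ 3.4965.
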